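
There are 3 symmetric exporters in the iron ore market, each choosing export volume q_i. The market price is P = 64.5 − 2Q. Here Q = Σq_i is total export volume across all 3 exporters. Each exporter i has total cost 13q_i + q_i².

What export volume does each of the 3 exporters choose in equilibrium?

5.15

A representative exporter's profit is π_i = q_i(64.5 − 2Q) − 13q_i − q_i², with Q = q_i + Σ_{j≠i} q_j.
First-order condition: 51.5 − 6q_i − 2Σ_{j≠i} q_j = 0.
Imposing symmetry (q_j = q for all j) turns Σ_{j≠i} q_j into 2q, so 51.5 = 10q and q = 5.15.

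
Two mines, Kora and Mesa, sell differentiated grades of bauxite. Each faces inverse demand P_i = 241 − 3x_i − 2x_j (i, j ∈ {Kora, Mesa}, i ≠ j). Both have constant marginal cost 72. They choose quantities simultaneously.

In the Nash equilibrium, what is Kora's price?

135.375

Mine Kora's profit: π = x_{Kora}(241 − 3x_{Kora} − 2x_{Mesa}) − 72x_{Kora}.
∂π/∂x_{Kora} = 169 − 6x_{Kora} − 2x_{Mesa} = 0 ⇒ x_{Kora} = 169/6 − (1/3)x_{Mesa}.
The game is symmetric, so in equilibrium x_{Mesa} = x_{Kora}: the reaction function gives (4/3)x_{Kora} = 169/6, hence x_{Kora} = 21.125.
P_{Kora} = 241 − 3·21.125 − 2·21.125 = 135.375.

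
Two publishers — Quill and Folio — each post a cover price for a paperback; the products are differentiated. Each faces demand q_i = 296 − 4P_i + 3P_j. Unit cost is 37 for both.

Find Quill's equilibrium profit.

10732.96

Quill's profit: π = (P_{Quill} − 37)(296 − 4P_{Quill} + 3P_{Folio}).
∂π/∂P_{Quill} = 444 − 8P_{Quill} + 3P_{Folio} = 0 ⇒ P_{Quill} = 55.5 + 0.375P_{Folio}.
The game is symmetric, so in equilibrium P_{Folio} = P_{Quill}: the reaction function gives 0.625P_{Quill} = 55.5, hence P_{Quill} = 88.8.
q_{Quill} = 296 − 4·88.8 + 3·88.8 = 207.2.
Profit = (88.8 − 37)·207.2 = 10732.96.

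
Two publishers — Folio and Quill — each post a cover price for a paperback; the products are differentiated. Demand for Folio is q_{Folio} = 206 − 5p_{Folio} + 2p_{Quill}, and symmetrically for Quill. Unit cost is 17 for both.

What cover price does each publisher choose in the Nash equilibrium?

36.375

Folio's profit: π = (p_{Folio} − 17)(206 − 5p_{Folio} + 2p_{Quill}).
∂π/∂p_{Folio} = 291 − 10p_{Folio} + 2p_{Quill} = 0 ⇒ p_{Folio} = 29.1 + 0.2p_{Quill}.
Setting p_{Folio} = p_{Quill} in the reaction function: p_{Folio} = 29.1 + 0.2p_{Folio}, so p_{Folio} = 29.1 / 0.8 = 36.375.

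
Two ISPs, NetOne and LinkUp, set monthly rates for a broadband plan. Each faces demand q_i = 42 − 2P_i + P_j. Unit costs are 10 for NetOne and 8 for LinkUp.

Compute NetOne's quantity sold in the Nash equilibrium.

20.8

NetOne's profit: π = (P_{NetOne} − 10)(42 − 2P_{NetOne} + P_{LinkUp}).
∂π/∂P_{NetOne} = 62 − 4P_{NetOne} + P_{LinkUp} = 0 ⇒ P_{NetOne} = 15.5 + 0.25P_{LinkUp}.
Similarly P_{LinkUp} = 14.5 + 0.25P_{NetOne}.
Substituting the second reaction function into the first: P_{NetOne} = 15.5 + 0.25(14.5 + 0.25P_{NetOne}), which gives 0.9375P_{NetOne} = 19.125 ⇒ P_{NetOne} = 20.4.
Then P_{LinkUp} = 14.5 + 0.25·20.4 = 19.6.
q_{NetOne} = 42 − 2·20.4 + 19.6 = 20.8.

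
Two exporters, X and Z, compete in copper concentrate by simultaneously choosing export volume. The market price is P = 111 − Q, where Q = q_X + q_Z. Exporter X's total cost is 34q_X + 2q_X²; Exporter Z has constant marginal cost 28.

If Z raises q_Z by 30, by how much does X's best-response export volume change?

Exporter X's profit: π = q_X(111 − (q_X + q_Z)) − 34q_X − 2q_X².
∂π/∂q_X = 77 − 6q_X − q_Z = 0, so q_X = 77/6 − (1/6)q_Z.
The reaction-function slope is −1/6, so a 30-unit rise in q_Z moves q_X by −1/6 × 30 = −5. X's best response falls — the actions are strategic substitutes.

-5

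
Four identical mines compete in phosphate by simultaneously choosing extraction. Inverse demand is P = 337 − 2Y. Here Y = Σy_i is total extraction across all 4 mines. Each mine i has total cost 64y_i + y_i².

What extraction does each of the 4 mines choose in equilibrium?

A representative mine's profit is π_i = y_i(337 − 2Y) − 64y_i − y_i², with Y = y_i + Σ_{j≠i} y_j.
First-order condition: 273 − 6y_i − 2Σ_{j≠i} y_j = 0.
Imposing symmetry (y_j = y for all j) turns Σ_{j≠i} y_j into 3y, so 273 = 12y and y = 22.75.

22.75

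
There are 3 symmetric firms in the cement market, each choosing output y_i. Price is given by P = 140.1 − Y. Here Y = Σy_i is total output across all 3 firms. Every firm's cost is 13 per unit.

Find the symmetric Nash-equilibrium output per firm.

A representative firm's profit is π_i = y_i(140.1 − Y) − 13y_i, with Y = y_i + Σ_{j≠i} y_j.
First-order condition: 127.1 − 2y_i − Σ_{j≠i} y_j = 0.
With identical firms, set every y_j = y: then 127.1 − 2y − 2y = 0, i.e. y = 127.1/4 = 31.775.

31.775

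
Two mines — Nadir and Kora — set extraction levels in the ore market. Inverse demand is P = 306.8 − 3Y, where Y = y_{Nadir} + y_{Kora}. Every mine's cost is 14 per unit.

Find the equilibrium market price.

111.6

Mine Nadir's profit: π = y_{Nadir}(306.8 − 3(y_{Nadir} + y_{Kora})) − 14y_{Nadir}.
∂π/∂y_{Nadir} = 292.8 − 6y_{Nadir} − 3y_{Kora} = 0, so y_{Nadir} = 48.8 − 0.5y_{Kora}.
By symmetry y_{Kora} = y_{Nadir}; substituting into the reaction function, 1.5y_{Nadir} = 48.8 and y_{Nadir} = 488/15.
Equilibrium price: P = 306.8 − 3·(976/15) = 111.6.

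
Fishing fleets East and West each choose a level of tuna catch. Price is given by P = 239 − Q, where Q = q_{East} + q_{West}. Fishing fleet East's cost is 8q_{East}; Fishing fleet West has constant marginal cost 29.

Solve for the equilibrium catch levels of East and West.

84, 63

Fishing fleet East's profit: π = q_{East}(239 − (q_{East} + q_{West})) − 8q_{East}.
∂π/∂q_{East} = 231 − 2q_{East} − q_{West} = 0, so q_{East} = 115.5 − 0.5q_{West}.
By the same steps for West: q_{West} = 105 − 0.5q_{East}.
Solving the two reaction functions simultaneously: (1 − (−0.5)(−0.5))q_{East} = 115.5 − 0.5·105, so 0.75q_{East} = 63 and q_{East} = 84.
Then q_{West} = 105 − 0.5·84 = 63.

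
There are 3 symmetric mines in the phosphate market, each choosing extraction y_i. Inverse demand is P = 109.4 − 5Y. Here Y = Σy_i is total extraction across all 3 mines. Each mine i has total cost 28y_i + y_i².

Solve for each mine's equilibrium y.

A representative mine's profit is π_i = y_i(109.4 − 5Y) − 28y_i − y_i², with Y = y_i + Σ_{j≠i} y_j.
First-order condition: 81.4 − 12y_i − 5Σ_{j≠i} y_j = 0.
Imposing symmetry (y_j = y for all j) turns Σ_{j≠i} y_j into 2y, so 81.4 = 22y and y = 3.7.

3.7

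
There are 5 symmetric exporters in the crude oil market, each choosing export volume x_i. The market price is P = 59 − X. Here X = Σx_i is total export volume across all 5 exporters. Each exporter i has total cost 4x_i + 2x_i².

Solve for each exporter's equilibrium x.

5.5

A representative exporter's profit is π_i = x_i(59 − X) − 4x_i − 2x_i², with X = x_i + Σ_{j≠i} x_j.
First-order condition: 55 − 6x_i − Σ_{j≠i} x_j = 0.
In a symmetric equilibrium every exporter chooses the same x, so Σ_{j≠i} x_j = 4x. The condition becomes 55 − 10x = 0, giving x = 55/10 = 5.5.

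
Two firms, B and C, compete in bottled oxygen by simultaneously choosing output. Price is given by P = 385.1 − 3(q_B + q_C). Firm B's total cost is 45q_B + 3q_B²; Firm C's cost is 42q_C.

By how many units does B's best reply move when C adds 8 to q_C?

Firm B's profit: π = q_B(385.1 − 3(q_B + q_C)) − 45q_B − 3q_B².
∂π/∂q_B = 340.1 − 12q_B − 3q_C = 0, so q_B = 3401/120 − 0.25q_C.
The reaction-function slope is −0.25, so an 8-unit rise in q_C moves q_B by −0.25 × 8 = −2. B's best response falls — the actions are strategic substitutes.

-2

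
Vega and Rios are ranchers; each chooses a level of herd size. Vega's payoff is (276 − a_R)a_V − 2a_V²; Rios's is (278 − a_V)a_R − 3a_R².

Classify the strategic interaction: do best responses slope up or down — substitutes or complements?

Expanding Vega's payoff: 276a_V − a_Ra_V − 2a_V².
∂π/∂a_V = 276 − a_R − 4a_V = 0, so a_V = 69 − 0.25a_R.
The best-response slope da_V/da_R = −0.25 < 0: the reaction function is downward-sloping, so the choices are strategic substitutes.

strategic substitutes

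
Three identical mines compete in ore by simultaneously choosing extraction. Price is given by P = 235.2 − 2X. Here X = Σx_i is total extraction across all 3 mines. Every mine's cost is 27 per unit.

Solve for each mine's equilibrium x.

26.025

A representative mine's profit is π_i = x_i(235.2 − 2X) − 27x_i, with X = x_i + Σ_{j≠i} x_j.
First-order condition: 208.2 − 4x_i − 2Σ_{j≠i} x_j = 0.
In a symmetric equilibrium every mine chooses the same x, so Σ_{j≠i} x_j = 2x. The condition becomes 208.2 − 8x = 0, giving x = 208.2/8 = 26.025.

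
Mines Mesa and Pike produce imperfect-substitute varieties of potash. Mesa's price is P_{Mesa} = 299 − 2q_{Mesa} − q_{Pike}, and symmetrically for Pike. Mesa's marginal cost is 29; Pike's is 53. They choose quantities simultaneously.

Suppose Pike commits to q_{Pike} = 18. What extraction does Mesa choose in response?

Mine Mesa's profit: π = q_{Mesa}(299 − 2q_{Mesa} − q_{Pike}) − 29q_{Mesa}.
∂π/∂q_{Mesa} = 270 − 4q_{Mesa} − q_{Pike} = 0 ⇒ q_{Mesa} = 67.5 − 0.25q_{Pike}.
At q_{Pike} = 18: q_{Mesa} = 67.5 − 0.25·18 = 63.

63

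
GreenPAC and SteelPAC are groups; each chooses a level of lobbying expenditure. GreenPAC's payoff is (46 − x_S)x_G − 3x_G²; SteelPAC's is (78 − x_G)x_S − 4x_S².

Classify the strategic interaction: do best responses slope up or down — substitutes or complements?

strategic substitutes

Expanding GreenPAC's payoff: 46x_G − x_Sx_G − 3x_G².
∂π/∂x_G = 46 − x_S − 6x_G = 0, so x_G = 23/3 − (1/6)x_S.
The best-response slope dx_G/dx_S = −1/6 < 0: the reaction function is downward-sloping, so the choices are strategic substitutes.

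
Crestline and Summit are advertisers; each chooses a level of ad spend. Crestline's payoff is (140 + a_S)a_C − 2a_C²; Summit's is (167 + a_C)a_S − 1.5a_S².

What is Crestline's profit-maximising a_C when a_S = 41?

Expanding Crestline's payoff: 140a_C + a_Sa_C − 2a_C².
∂π/∂a_C = 140 + a_S − 4a_C = 0, so a_C = 35 + 0.25a_S.
At a_S = 41: a_C = 35 + 0.25·41 = 45.25.

45.25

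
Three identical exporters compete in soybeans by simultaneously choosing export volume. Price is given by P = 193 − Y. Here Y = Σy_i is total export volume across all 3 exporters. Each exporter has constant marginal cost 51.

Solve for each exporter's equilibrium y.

35.5

A representative exporter's profit is π_i = y_i(193 − Y) − 51y_i, with Y = y_i + Σ_{j≠i} y_j.
First-order condition: 142 − 2y_i − Σ_{j≠i} y_j = 0.
With identical exporters, set every y_j = y: then 142 − 2y − 2y = 0, i.e. y = 142/4 = 35.5.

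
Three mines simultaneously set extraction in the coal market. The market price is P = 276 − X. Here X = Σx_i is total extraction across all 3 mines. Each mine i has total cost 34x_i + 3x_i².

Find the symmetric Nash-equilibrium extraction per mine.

A representative mine's profit is π_i = x_i(276 − X) − 34x_i − 3x_i², with X = x_i + Σ_{j≠i} x_j.
First-order condition: 242 − 8x_i − Σ_{j≠i} x_j = 0.
In a symmetric equilibrium every mine chooses the same x, so Σ_{j≠i} x_j = 2x. The condition becomes 242 − 10x = 0, giving x = 242/10 = 24.2.

24.2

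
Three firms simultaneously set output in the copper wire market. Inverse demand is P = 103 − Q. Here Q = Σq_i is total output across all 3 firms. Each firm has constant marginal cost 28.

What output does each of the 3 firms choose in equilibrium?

A representative firm's profit is π_i = q_i(103 − Q) − 28q_i, with Q = q_i + Σ_{j≠i} q_j.
First-order condition: 75 − 2q_i − Σ_{j≠i} q_j = 0.
In a symmetric equilibrium every firm chooses the same q, so Σ_{j≠i} q_j = 2q. The condition becomes 75 − 4q = 0, giving q = 75/4 = 18.75.

18.75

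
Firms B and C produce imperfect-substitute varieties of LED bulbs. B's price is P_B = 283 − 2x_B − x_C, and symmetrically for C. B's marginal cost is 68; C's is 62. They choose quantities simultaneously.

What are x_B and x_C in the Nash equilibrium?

Firm B's profit: π = x_B(283 − 2x_B − x_C) − 68x_B.
∂π/∂x_B = 215 − 4x_B − x_C = 0 ⇒ x_B = 53.75 − 0.25x_C.
Similarly x_C = 55.25 − 0.25x_B.
Plugging x_C into B's best response: x_B = 53.75 − 0.25(55.25 − 0.25x_B) ⇒ 0.9375x_B = 39.9375, so x_B = 42.6.
Then x_C = 55.25 − 0.25·42.6 = 44.6.

42.6, 44.6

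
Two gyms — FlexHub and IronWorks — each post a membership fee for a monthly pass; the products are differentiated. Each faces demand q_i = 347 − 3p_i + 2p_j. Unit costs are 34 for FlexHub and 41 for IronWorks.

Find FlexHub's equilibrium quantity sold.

FlexHub's profit: π = (p_{FlexHub} − 34)(347 − 3p_{FlexHub} + 2p_{IronWorks}).
∂π/∂p_{FlexHub} = 449 − 6p_{FlexHub} + 2p_{IronWorks} = 0 ⇒ p_{FlexHub} = 449/6 + (1/3)p_{IronWorks}.
Similarly p_{IronWorks} = 235/3 + (1/3)p_{FlexHub}.
Substituting the second reaction function into the first: p_{FlexHub} = 449/6 + (1/3)(235/3 + (1/3)p_{FlexHub}), which gives (8/9)p_{FlexHub} = 1817/18 ⇒ p_{FlexHub} = 113.5625.
Then p_{IronWorks} = 235/3 + (1/3)·113.5625 = 116.1875.
q_{FlexHub} = 347 − 3·113.5625 + 2·116.1875 = 238.6875.

238.6875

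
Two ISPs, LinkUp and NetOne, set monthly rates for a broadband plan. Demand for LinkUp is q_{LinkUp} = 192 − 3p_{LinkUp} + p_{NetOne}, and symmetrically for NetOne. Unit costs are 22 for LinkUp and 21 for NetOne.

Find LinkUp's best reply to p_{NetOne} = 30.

48

LinkUp's profit: π = (p_{LinkUp} − 22)(192 − 3p_{LinkUp} + p_{NetOne}).
∂π/∂p_{LinkUp} = 258 − 6p_{LinkUp} + p_{NetOne} = 0 ⇒ p_{LinkUp} = 43 + (1/6)p_{NetOne}.
At p_{NetOne} = 30: p_{LinkUp} = 43 + (1/6)·30 = 48.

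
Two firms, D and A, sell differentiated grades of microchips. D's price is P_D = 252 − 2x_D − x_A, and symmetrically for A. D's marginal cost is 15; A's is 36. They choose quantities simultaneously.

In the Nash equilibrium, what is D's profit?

4762.88

Firm D's profit: π = x_D(252 − 2x_D − x_A) − 15x_D.
∂π/∂x_D = 237 − 4x_D − x_A = 0 ⇒ x_D = 59.25 − 0.25x_A.
Similarly x_A = 54 − 0.25x_D.
Plugging x_A into D's best response: x_D = 59.25 − 0.25(54 − 0.25x_D) ⇒ 0.9375x_D = 45.75, so x_D = 48.8.
Then x_A = 54 − 0.25·48.8 = 41.8.
P_D = 252 − 2·48.8 − 41.8 = 112.6.
Profit = (112.6 − 15)·48.8 = 4762.88.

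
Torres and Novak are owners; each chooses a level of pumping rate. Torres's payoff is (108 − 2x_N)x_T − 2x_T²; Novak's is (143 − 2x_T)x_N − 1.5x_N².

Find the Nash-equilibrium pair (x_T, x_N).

Expanding Torres's payoff: 108x_T − 2x_Nx_T − 2x_T².
∂π/∂x_T = 108 − 2x_N − 4x_T = 0, so x_T = 27 − 0.5x_N.
Likewise for Novak: x_N = 143/3 − (2/3)x_T.
Plugging x_N into Torres's best response: x_T = 27 − 0.5(143/3 − (2/3)x_T) ⇒ (2/3)x_T = 19/6, so x_T = 4.75.
Then x_N = 143/3 − (2/3)·4.75 = 44.5.

4.75, 44.5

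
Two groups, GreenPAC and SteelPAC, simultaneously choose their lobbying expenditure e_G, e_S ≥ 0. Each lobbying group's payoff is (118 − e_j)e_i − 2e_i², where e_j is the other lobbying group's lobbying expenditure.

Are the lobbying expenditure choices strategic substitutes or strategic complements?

GreenPAC's payoff is (118 − e_S)e_G − 2e_G².
∂π/∂e_G = 118 − e_S − 4e_G = 0, so e_G = 29.5 − 0.25e_S.
The best-response slope de_G/de_S = −0.25 < 0: the reaction function is downward-sloping, so the choices are strategic substitutes.

strategic substitutes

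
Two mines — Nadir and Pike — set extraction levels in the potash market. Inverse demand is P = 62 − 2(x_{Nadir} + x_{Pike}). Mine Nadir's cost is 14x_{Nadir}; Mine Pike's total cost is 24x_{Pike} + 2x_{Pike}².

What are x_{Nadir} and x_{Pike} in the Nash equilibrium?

11, 2

Mine Nadir's profit: π = x_{Nadir}(62 − 2(x_{Nadir} + x_{Pike})) − 14x_{Nadir}.
∂π/∂x_{Nadir} = 48 − 4x_{Nadir} − 2x_{Pike} = 0, so x_{Nadir} = 12 − 0.5x_{Pike}.
For Pike: ∂π/∂x_{Pike} = 38 − 8x_{Pike} − 2x_{Nadir} = 0 ⇒ x_{Pike} = 4.75 − 0.25x_{Nadir}.
Solving the two reaction functions simultaneously: (1 − (−0.5)(−0.25))x_{Nadir} = 12 − 0.5·4.75, so 0.875x_{Nadir} = 9.625 and x_{Nadir} = 11.
Then x_{Pike} = 4.75 − 0.25·11 = 2.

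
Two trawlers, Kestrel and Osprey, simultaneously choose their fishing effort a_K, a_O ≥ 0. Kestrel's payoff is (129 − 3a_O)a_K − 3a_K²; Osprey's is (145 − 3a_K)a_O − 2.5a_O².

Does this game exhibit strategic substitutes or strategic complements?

Expanding Kestrel's payoff: 129a_K − 3a_Oa_K − 3a_K².
∂π/∂a_K = 129 − 3a_O − 6a_K = 0, so a_K = 21.5 − 0.5a_O.
The best-response slope da_K/da_O = −0.5 < 0: the reaction function is downward-sloping, so the choices are strategic substitutes.

strategic substitutes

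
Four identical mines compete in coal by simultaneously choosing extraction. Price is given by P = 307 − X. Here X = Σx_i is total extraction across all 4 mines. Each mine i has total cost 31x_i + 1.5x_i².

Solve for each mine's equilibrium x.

A representative mine's profit is π_i = x_i(307 − X) − 31x_i − 1.5x_i², with X = x_i + Σ_{j≠i} x_j.
First-order condition: 276 − 5x_i − Σ_{j≠i} x_j = 0.
With identical mines, set every x_j = x: then 276 − 5x − 3x = 0, i.e. x = 276/8 = 34.5.

34.5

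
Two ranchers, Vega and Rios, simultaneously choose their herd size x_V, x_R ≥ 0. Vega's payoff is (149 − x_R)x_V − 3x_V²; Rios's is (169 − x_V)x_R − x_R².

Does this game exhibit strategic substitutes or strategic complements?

Expanding Vega's payoff: 149x_V − x_Rx_V − 3x_V².
∂π/∂x_V = 149 − x_R − 6x_V = 0, so x_V = 149/6 − (1/6)x_R.
The best-response slope dx_V/dx_R = −1/6 < 0: the reaction function is downward-sloping, so the choices are strategic substitutes.

strategic substitutes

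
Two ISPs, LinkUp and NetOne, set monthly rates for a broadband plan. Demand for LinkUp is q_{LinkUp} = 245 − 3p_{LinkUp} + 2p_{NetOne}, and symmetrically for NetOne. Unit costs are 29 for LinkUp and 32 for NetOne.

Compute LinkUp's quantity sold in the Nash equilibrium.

LinkUp's profit: π = (p_{LinkUp} − 29)(245 − 3p_{LinkUp} + 2p_{NetOne}).
∂π/∂p_{LinkUp} = 332 − 6p_{LinkUp} + 2p_{NetOne} = 0 ⇒ p_{LinkUp} = 166/3 + (1/3)p_{NetOne}.
Similarly p_{NetOne} = 341/6 + (1/3)p_{LinkUp}.
Plugging p_{NetOne} into LinkUp's best response: p_{LinkUp} = 166/3 + (1/3)(341/6 + (1/3)p_{LinkUp}) ⇒ (8/9)p_{LinkUp} = 1337/18, so p_{LinkUp} = 83.5625.
Then p_{NetOne} = 341/6 + (1/3)·83.5625 = 84.6875.
q_{LinkUp} = 245 − 3·83.5625 + 2·84.6875 = 163.6875.

163.6875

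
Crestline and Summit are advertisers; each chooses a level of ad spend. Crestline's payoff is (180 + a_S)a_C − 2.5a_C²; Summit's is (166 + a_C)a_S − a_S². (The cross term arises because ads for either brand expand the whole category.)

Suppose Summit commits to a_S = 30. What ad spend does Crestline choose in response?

Expanding Crestline's payoff: 180a_C + a_Sa_C − 2.5a_C².
∂π/∂a_C = 180 + a_S − 5a_C = 0, so a_C = 36 + 0.2a_S.
At a_S = 30: a_C = 36 + 0.2·30 = 42.

42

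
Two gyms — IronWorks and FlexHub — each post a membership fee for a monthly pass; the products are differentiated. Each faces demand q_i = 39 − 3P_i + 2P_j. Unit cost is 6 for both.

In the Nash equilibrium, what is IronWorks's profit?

IronWorks's profit: π = (P_{IronWorks} − 6)(39 − 3P_{IronWorks} + 2P_{FlexHub}).
∂π/∂P_{IronWorks} = 57 − 6P_{IronWorks} + 2P_{FlexHub} = 0 ⇒ P_{IronWorks} = 9.5 + (1/3)P_{FlexHub}.
The game is symmetric, so in equilibrium P_{FlexHub} = P_{IronWorks}: the reaction function gives (2/3)P_{IronWorks} = 9.5, hence P_{IronWorks} = 14.25.
q_{IronWorks} = 39 − 3·14.25 + 2·14.25 = 24.75.
Profit = (14.25 − 6)·24.75 = 204.1875.

204.1875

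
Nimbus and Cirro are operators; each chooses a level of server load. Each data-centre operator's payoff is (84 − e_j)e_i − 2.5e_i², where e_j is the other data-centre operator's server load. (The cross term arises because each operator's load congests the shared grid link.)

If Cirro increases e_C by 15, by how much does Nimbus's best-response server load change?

Nimbus's payoff is (84 − e_C)e_N − 2.5e_N².
∂π/∂e_N = 84 − e_C − 5e_N = 0, so e_N = 16.8 − 0.2e_C.
The reaction-function slope is −0.2, so a 15-unit rise in e_C moves e_N by −0.2 × 15 = −3. Nimbus's best response falls — the actions are strategic substitutes.

-3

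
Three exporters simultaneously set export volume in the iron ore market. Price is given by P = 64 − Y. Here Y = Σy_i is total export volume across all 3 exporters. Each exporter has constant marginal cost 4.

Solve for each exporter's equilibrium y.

A representative exporter's profit is π_i = y_i(64 − Y) − 4y_i, with Y = y_i + Σ_{j≠i} y_j.
First-order condition: 60 − 2y_i − Σ_{j≠i} y_j = 0.
Imposing symmetry (y_j = y for all j) turns Σ_{j≠i} y_j into 2y, so 60 = 4y and y = 15.

15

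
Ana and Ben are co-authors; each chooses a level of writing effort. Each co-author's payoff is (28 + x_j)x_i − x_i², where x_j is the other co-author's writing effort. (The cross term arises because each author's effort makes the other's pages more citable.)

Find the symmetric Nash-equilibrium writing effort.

Ana's payoff is (28 + x_B)x_A − x_A².
∂π/∂x_A = 28 + x_B − 2x_A = 0, so x_A = 14 + 0.5x_B.
The game is symmetric, so in equilibrium x_B = x_A: the reaction function gives 0.5x_A = 14, hence x_A = 28.

28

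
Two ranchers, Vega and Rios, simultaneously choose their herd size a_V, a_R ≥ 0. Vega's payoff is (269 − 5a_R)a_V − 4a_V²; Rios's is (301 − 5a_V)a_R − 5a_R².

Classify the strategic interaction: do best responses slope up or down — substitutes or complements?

strategic substitutes

Expanding Vega's payoff: 269a_V − 5a_Ra_V − 4a_V².
∂π/∂a_V = 269 − 5a_R − 8a_V = 0, so a_V = 33.625 − 0.625a_R.
The best-response slope da_V/da_R = −0.625 < 0: the reaction function is downward-sloping, so the choices are strategic substitutes.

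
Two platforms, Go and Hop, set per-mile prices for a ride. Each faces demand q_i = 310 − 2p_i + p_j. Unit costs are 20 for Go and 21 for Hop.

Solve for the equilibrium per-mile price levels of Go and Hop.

116.8, 117.2

Go's profit: π = (p_{Go} − 20)(310 − 2p_{Go} + p_{Hop}).
∂π/∂p_{Go} = 350 − 4p_{Go} + p_{Hop} = 0 ⇒ p_{Go} = 87.5 + 0.25p_{Hop}.
Similarly p_{Hop} = 88 + 0.25p_{Go}.
Substituting the second reaction function into the first: p_{Go} = 87.5 + 0.25(88 + 0.25p_{Go}), which gives 0.9375p_{Go} = 109.5 ⇒ p_{Go} = 116.8.
Then p_{Hop} = 88 + 0.25·116.8 = 117.2.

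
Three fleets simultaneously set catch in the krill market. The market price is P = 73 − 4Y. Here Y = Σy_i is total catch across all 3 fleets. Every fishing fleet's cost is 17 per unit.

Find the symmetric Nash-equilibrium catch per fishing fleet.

3.5

A representative fishing fleet's profit is π_i = y_i(73 − 4Y) − 17y_i, with Y = y_i + Σ_{j≠i} y_j.
First-order condition: 56 − 8y_i − 4Σ_{j≠i} y_j = 0.
With identical fishing fleets, set every y_j = y: then 56 − 8y − 8y = 0, i.e. y = 56/16 = 3.5.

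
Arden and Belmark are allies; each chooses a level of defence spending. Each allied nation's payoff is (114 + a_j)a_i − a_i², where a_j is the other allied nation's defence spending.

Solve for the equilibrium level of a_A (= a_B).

Arden's payoff is (114 + a_B)a_A − a_A².
∂π/∂a_A = 114 + a_B − 2a_A = 0, so a_A = 57 + 0.5a_B.
The game is symmetric, so in equilibrium a_B = a_A: the reaction function gives 0.5a_A = 57, hence a_A = 114.

114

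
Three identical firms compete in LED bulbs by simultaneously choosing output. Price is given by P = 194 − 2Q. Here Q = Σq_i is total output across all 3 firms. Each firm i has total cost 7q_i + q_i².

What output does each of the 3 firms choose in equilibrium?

18.7

A representative firm's profit is π_i = q_i(194 − 2Q) − 7q_i − q_i², with Q = q_i + Σ_{j≠i} q_j.
First-order condition: 187 − 6q_i − 2Σ_{j≠i} q_j = 0.
With identical firms, set every q_j = q: then 187 − 6q − 4q = 0, i.e. q = 187/10 = 18.7.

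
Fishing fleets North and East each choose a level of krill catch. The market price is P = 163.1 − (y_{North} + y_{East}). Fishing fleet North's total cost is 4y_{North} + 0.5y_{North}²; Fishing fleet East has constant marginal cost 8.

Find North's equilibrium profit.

Fishing fleet North's profit: π = y_{North}(163.1 − (y_{North} + y_{East})) − 4y_{North} − 0.5y_{North}².
∂π/∂y_{North} = 159.1 − 3y_{North} − y_{East} = 0, so y_{North} = 1591/30 − (1/3)y_{East}.
For East: ∂π/∂y_{East} = 155.1 − 2y_{East} − y_{North} = 0 ⇒ y_{East} = 77.55 − 0.5y_{North}.
Solving the two reaction functions simultaneously: (1 − (−1/3)(−0.5))y_{North} = 1591/30 − (1/3)·77.55, so (5/6)y_{North} = 1631/60 and y_{North} = 32.62.
Then y_{East} = 77.55 − 0.5·32.62 = 61.24.
Price P = 163.1 − 93.86 = 69.24.
North's profit: (69.24 − 4)·32.62 − 0.5(32.62)² = 1596.0966.

1596.0966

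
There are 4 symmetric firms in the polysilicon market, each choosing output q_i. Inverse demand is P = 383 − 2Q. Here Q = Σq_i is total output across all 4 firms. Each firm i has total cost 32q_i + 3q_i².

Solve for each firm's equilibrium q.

21.9375

A representative firm's profit is π_i = q_i(383 − 2Q) − 32q_i − 3q_i², with Q = q_i + Σ_{j≠i} q_j.
First-order condition: 351 − 10q_i − 2Σ_{j≠i} q_j = 0.
Imposing symmetry (q_j = q for all j) turns Σ_{j≠i} q_j into 3q, so 351 = 16q and q = 21.9375.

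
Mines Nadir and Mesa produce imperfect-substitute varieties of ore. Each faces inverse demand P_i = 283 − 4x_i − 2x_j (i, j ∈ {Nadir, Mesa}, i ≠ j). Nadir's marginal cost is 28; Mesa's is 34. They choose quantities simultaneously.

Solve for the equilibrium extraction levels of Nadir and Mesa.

Mine Nadir's profit: π = x_{Nadir}(283 − 4x_{Nadir} − 2x_{Mesa}) − 28x_{Nadir}.
∂π/∂x_{Nadir} = 255 − 8x_{Nadir} − 2x_{Mesa} = 0 ⇒ x_{Nadir} = 31.875 − 0.25x_{Mesa}.
Similarly x_{Mesa} = 31.125 − 0.25x_{Nadir}.
Substituting the second reaction function into the first: x_{Nadir} = 31.875 − 0.25(31.125 − 0.25x_{Nadir}), which gives 0.9375x_{Nadir} = 771/32 ⇒ x_{Nadir} = 25.7.
Then x_{Mesa} = 31.125 − 0.25·25.7 = 24.7.

25.7, 24.7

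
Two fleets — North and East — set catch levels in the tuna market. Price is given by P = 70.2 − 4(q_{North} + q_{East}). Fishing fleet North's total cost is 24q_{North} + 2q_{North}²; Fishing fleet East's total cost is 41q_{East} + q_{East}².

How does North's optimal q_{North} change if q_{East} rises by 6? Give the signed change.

-2

Fishing fleet North's profit: π = q_{North}(70.2 − 4(q_{North} + q_{East})) − 24q_{North} − 2q_{North}².
∂π/∂q_{North} = 46.2 − 12q_{North} − 4q_{East} = 0, so q_{North} = 3.85 − (1/3)q_{East}.
The reaction-function slope is −1/3, so a 6-unit rise in q_{East} moves q_{North} by −1/3 × 6 = −2. North's best response falls — the actions are strategic substitutes.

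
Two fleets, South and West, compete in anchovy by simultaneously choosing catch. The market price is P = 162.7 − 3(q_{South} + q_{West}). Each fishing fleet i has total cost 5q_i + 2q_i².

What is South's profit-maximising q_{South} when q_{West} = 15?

11.27

Fishing fleet South's profit: π = q_{South}(162.7 − 3(q_{South} + q_{West})) − 5q_{South} − 2q_{South}².
∂π/∂q_{South} = 157.7 − 10q_{South} − 3q_{West} = 0, so q_{South} = 15.77 − 0.3q_{West}.
At q_{West} = 15: q_{South} = 15.77 − 0.3·15 = 11.27.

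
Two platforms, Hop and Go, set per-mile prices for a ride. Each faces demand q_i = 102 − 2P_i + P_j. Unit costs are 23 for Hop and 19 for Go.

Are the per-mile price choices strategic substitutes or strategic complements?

Hop's profit: π = (P_{Hop} − 23)(102 − 2P_{Hop} + P_{Go}).
∂π/∂P_{Hop} = 148 − 4P_{Hop} + P_{Go} = 0 ⇒ P_{Hop} = 37 + 0.25P_{Go}.
The best-response slope dP_{Hop}/dP_{Go} = 0.25 > 0: the reaction function is upward-sloping, so the choices are strategic complements.

strategic complements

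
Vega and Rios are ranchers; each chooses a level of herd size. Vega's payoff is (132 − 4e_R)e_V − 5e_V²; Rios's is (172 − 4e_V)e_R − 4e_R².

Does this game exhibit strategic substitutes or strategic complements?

Expanding Vega's payoff: 132e_V − 4e_Re_V − 5e_V².
∂π/∂e_V = 132 − 4e_R − 10e_V = 0, so e_V = 13.2 − 0.4e_R.
The best-response slope de_V/de_R = −0.4 < 0: the reaction function is downward-sloping, so the choices are strategic substitutes.

strategic substitutes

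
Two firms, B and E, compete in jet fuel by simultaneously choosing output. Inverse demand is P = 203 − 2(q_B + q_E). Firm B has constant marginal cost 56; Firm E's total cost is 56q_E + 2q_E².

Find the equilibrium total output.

Firm B's profit: π = q_B(203 − 2(q_B + q_E)) − 56q_B.
∂π/∂q_B = 147 − 4q_B − 2q_E = 0, so q_B = 36.75 − 0.5q_E.
For E: ∂π/∂q_E = 147 − 8q_E − 2q_B = 0 ⇒ q_E = 18.375 − 0.25q_B.
Solving the two reaction functions simultaneously: (1 − (−0.5)(−0.25))q_B = 36.75 − 0.5·18.375, so 0.875q_B = 27.5625 and q_B = 31.5.
Then q_E = 18.375 − 0.25·31.5 = 10.5.
Total output: 31.5 + 10.5 = 42.

42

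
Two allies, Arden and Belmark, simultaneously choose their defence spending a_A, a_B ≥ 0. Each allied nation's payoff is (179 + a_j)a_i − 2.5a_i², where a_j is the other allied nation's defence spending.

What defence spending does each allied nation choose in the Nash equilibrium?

44.75

Arden's payoff is (179 + a_B)a_A − 2.5a_A².
∂π/∂a_A = 179 + a_B − 5a_A = 0, so a_A = 35.8 + 0.2a_B.
Setting a_A = a_B in the reaction function: a_A = 35.8 + 0.2a_A, so a_A = 35.8 / 0.8 = 44.75.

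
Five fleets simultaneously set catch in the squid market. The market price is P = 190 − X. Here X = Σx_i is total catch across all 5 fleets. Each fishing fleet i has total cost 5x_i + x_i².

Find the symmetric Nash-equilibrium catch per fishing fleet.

23.125

A representative fishing fleet's profit is π_i = x_i(190 − X) − 5x_i − x_i², with X = x_i + Σ_{j≠i} x_j.
First-order condition: 185 − 4x_i − Σ_{j≠i} x_j = 0.
Imposing symmetry (x_j = x for all j) turns Σ_{j≠i} x_j into 4x, so 185 = 8x and x = 23.125.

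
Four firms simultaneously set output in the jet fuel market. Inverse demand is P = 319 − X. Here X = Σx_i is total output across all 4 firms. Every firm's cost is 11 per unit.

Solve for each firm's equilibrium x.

A representative firm's profit is π_i = x_i(319 − X) − 11x_i, with X = x_i + Σ_{j≠i} x_j.
First-order condition: 308 − 2x_i − Σ_{j≠i} x_j = 0.
With identical firms, set every x_j = x: then 308 − 2x − 3x = 0, i.e. x = 308/5 = 61.6.

61.6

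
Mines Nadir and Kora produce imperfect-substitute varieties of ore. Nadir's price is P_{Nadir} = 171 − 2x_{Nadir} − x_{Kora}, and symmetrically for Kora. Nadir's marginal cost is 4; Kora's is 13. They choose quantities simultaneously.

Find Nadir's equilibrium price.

72

Mine Nadir's profit: π = x_{Nadir}(171 − 2x_{Nadir} − x_{Kora}) − 4x_{Nadir}.
∂π/∂x_{Nadir} = 167 − 4x_{Nadir} − x_{Kora} = 0 ⇒ x_{Nadir} = 41.75 − 0.25x_{Kora}.
Similarly x_{Kora} = 39.5 − 0.25x_{Nadir}.
Substituting the second reaction function into the first: x_{Nadir} = 41.75 − 0.25(39.5 − 0.25x_{Nadir}), which gives 0.9375x_{Nadir} = 31.875 ⇒ x_{Nadir} = 34.
Then x_{Kora} = 39.5 − 0.25·34 = 31.
P_{Nadir} = 171 − 2·34 − 31 = 72.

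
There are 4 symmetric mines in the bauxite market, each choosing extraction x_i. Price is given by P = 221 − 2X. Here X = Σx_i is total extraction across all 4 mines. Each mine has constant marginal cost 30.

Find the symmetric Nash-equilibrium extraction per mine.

A representative mine's profit is π_i = x_i(221 − 2X) − 30x_i, with X = x_i + Σ_{j≠i} x_j.
First-order condition: 191 − 4x_i − 2Σ_{j≠i} x_j = 0.
Imposing symmetry (x_j = x for all j) turns Σ_{j≠i} x_j into 3x, so 191 = 10x and x = 19.1.

19.1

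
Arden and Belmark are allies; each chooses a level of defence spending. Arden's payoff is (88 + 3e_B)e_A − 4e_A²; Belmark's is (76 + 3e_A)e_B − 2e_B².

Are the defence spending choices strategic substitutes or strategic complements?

Expanding Arden's payoff: 88e_A + 3e_Be_A − 4e_A².
∂π/∂e_A = 88 + 3e_B − 8e_A = 0, so e_A = 11 + 0.375e_B.
The best-response slope de_A/de_B = 0.375 > 0: the reaction function is upward-sloping, so the choices are strategic complements.

strategic complements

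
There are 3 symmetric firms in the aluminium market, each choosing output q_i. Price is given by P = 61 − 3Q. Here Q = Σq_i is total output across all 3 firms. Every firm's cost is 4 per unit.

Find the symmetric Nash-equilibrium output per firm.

A representative firm's profit is π_i = q_i(61 − 3Q) − 4q_i, with Q = q_i + Σ_{j≠i} q_j.
First-order condition: 57 − 6q_i − 3Σ_{j≠i} q_j = 0.
Imposing symmetry (q_j = q for all j) turns Σ_{j≠i} q_j into 2q, so 57 = 12q and q = 4.75.

4.75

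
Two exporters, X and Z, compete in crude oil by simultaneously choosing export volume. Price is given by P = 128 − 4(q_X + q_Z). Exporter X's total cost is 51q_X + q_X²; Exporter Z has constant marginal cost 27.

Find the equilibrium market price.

70.875

Exporter X's profit: π = q_X(128 − 4(q_X + q_Z)) − 51q_X − q_X².
∂π/∂q_X = 77 − 10q_X − 4q_Z = 0, so q_X = 7.7 − 0.4q_Z.
For Z: ∂π/∂q_Z = 101 − 8q_Z − 4q_X = 0 ⇒ q_Z = 12.625 − 0.5q_X.
Plugging q_Z into X's best response: q_X = 7.7 − 0.4(12.625 − 0.5q_X) ⇒ 0.8q_X = 2.65, so q_X = 3.3125.
Then q_Z = 12.625 − 0.5·3.3125 = 351/32.
Equilibrium price: P = 128 − 4·(457/32) = 70.875.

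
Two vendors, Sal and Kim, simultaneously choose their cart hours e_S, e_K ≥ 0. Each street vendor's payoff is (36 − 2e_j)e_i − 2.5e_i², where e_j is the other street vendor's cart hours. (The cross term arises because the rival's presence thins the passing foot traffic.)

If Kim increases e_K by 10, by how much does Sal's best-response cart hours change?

Sal's payoff is (36 − 2e_K)e_S − 2.5e_S².
∂π/∂e_S = 36 − 2e_K − 5e_S = 0, so e_S = 7.2 − 0.4e_K.
The reaction-function slope is −0.4, so a 10-unit rise in e_K moves e_S by −0.4 × 10 = −4. Sal's best response falls — the actions are strategic substitutes.

-4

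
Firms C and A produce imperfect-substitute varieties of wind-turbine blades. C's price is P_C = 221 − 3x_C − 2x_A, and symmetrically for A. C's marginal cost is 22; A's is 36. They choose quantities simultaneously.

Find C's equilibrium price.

Firm C's profit: π = x_C(221 − 3x_C − 2x_A) − 22x_C.
∂π/∂x_C = 199 − 6x_C − 2x_A = 0 ⇒ x_C = 199/6 − (1/3)x_A.
Similarly x_A = 185/6 − (1/3)x_C.
Substituting the second reaction function into the first: x_C = 199/6 − (1/3)(185/6 − (1/3)x_C), which gives (8/9)x_C = 206/9 ⇒ x_C = 25.75.
Then x_A = 185/6 − (1/3)·25.75 = 22.25.
P_C = 221 − 3·25.75 − 2·22.25 = 99.25.

99.25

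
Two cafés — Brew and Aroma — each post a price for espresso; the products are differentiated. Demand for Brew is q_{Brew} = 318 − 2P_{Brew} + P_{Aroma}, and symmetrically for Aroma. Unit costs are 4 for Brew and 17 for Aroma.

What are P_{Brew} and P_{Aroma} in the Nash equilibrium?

Brew's profit: π = (P_{Brew} − 4)(318 − 2P_{Brew} + P_{Aroma}).
∂π/∂P_{Brew} = 326 − 4P_{Brew} + P_{Aroma} = 0 ⇒ P_{Brew} = 81.5 + 0.25P_{Aroma}.
Similarly P_{Aroma} = 88 + 0.25P_{Brew}.
Substituting the second reaction function into the first: P_{Brew} = 81.5 + 0.25(88 + 0.25P_{Brew}), which gives 0.9375P_{Brew} = 103.5 ⇒ P_{Brew} = 110.4.
Then P_{Aroma} = 88 + 0.25·110.4 = 115.6.

110.4, 115.6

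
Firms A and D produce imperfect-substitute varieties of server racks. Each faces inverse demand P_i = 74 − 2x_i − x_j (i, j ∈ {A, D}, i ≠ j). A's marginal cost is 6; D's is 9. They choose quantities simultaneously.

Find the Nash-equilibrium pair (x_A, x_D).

Firm A's profit: π = x_A(74 − 2x_A − x_D) − 6x_A.
∂π/∂x_A = 68 − 4x_A − x_D = 0 ⇒ x_A = 17 − 0.25x_D.
Similarly x_D = 16.25 − 0.25x_A.
Plugging x_D into A's best response: x_A = 17 − 0.25(16.25 − 0.25x_A) ⇒ 0.9375x_A = 12.9375, so x_A = 13.8.
Then x_D = 16.25 − 0.25·13.8 = 12.8.

13.8, 12.8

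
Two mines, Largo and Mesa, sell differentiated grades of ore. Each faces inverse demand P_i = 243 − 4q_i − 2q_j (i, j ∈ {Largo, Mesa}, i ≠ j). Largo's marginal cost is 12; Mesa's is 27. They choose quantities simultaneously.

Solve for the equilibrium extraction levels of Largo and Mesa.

Mine Largo's profit: π = q_{Largo}(243 − 4q_{Largo} − 2q_{Mesa}) − 12q_{Largo}.
∂π/∂q_{Largo} = 231 − 8q_{Largo} − 2q_{Mesa} = 0 ⇒ q_{Largo} = 28.875 − 0.25q_{Mesa}.
Similarly q_{Mesa} = 27 − 0.25q_{Largo}.
Substituting the second reaction function into the first: q_{Largo} = 28.875 − 0.25(27 − 0.25q_{Largo}), which gives 0.9375q_{Largo} = 22.125 ⇒ q_{Largo} = 23.6.
Then q_{Mesa} = 27 − 0.25·23.6 = 21.1.

23.6, 21.1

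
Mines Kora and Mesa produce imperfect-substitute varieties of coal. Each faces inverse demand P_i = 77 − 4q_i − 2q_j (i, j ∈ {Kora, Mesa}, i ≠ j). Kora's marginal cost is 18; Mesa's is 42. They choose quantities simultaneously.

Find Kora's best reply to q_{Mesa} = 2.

Mine Kora's profit: π = q_{Kora}(77 − 4q_{Kora} − 2q_{Mesa}) − 18q_{Kora}.
∂π/∂q_{Kora} = 59 − 8q_{Kora} − 2q_{Mesa} = 0 ⇒ q_{Kora} = 7.375 − 0.25q_{Mesa}.
At q_{Mesa} = 2: q_{Kora} = 7.375 − 0.25·2 = 6.875.

6.875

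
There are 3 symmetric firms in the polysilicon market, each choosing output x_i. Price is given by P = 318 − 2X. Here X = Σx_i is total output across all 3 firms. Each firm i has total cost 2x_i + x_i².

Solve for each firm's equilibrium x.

A representative firm's profit is π_i = x_i(318 − 2X) − 2x_i − x_i², with X = x_i + Σ_{j≠i} x_j.
First-order condition: 316 − 6x_i − 2Σ_{j≠i} x_j = 0.
In a symmetric equilibrium every firm chooses the same x, so Σ_{j≠i} x_j = 2x. The condition becomes 316 − 10x = 0, giving x = 316/10 = 31.6.

31.6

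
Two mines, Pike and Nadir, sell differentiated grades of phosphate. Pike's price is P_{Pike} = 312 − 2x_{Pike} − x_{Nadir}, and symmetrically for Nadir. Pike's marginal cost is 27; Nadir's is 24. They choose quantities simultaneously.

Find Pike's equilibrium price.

Mine Pike's profit: π = x_{Pike}(312 − 2x_{Pike} − x_{Nadir}) − 27x_{Pike}.
∂π/∂x_{Pike} = 285 − 4x_{Pike} − x_{Nadir} = 0 ⇒ x_{Pike} = 71.25 − 0.25x_{Nadir}.
Similarly x_{Nadir} = 72 − 0.25x_{Pike}.
Substituting the second reaction function into the first: x_{Pike} = 71.25 − 0.25(72 − 0.25x_{Pike}), which gives 0.9375x_{Pike} = 53.25 ⇒ x_{Pike} = 56.8.
Then x_{Nadir} = 72 − 0.25·56.8 = 57.8.
P_{Pike} = 312 − 2·56.8 − 57.8 = 140.6.

140.6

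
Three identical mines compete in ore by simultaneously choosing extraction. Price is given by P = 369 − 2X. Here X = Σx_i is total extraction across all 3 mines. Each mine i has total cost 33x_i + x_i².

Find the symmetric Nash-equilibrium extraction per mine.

33.6

A representative mine's profit is π_i = x_i(369 − 2X) − 33x_i − x_i², with X = x_i + Σ_{j≠i} x_j.
First-order condition: 336 − 6x_i − 2Σ_{j≠i} x_j = 0.
With identical mines, set every x_j = x: then 336 − 6x − 4x = 0, i.e. x = 336/10 = 33.6.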